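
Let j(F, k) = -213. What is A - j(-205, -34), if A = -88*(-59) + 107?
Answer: 5512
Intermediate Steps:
A = 5299 (A = 5192 + 107 = 5299)
A - j(-205, -34) = 5299 - 1*(-213) = 5299 + 213 = 5512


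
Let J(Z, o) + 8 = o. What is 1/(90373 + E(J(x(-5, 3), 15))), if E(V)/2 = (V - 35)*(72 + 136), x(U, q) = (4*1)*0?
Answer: 1/78725 ≈ 1.2702e-5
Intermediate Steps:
x(U, q) = 0 (x(U, q) = 4*0 = 0)
J(Z, o) = -8 + o
E(V) = -14560 + 416*V (E(V) = 2*((V - 35)*(72 + 136)) = 2*((-35 + V)*208) = 2*(-7280 + 208*V) = -14560 + 416*V)
1/(90373 + E(J(x(-5, 3), 15))) = 1/(90373 + (-14560 + 416*(-8 + 15))) = 1/(90373 + (-14560 + 416*7)) = 1/(90373 + (-14560 + 2912)) = 1/(90373 - 11648) = 1/78725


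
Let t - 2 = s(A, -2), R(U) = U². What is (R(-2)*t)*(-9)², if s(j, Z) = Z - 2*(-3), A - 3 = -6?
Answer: 1944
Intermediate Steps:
A = -3 (A = 3 - 6 = -3)
s(j, Z) = 6 + Z (s(j, Z) = Z + 6 = 6 + Z)
t = 6 (t = 2 + (6 - 2) = 2 + 4 = 6)
(R(-2)*t)*(-9)² = ((-2)²*6)*(-9)² = (4*6)*81 = 24*81 = 1944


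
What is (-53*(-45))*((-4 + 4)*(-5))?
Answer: 0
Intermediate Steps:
(-53*(-45))*((-4 + 4)*(-5)) = 2385*(0*(-5)) = 2385*0 = 0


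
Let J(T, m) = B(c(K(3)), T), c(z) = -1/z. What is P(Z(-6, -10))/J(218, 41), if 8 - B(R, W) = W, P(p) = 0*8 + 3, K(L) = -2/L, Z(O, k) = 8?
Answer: -1/70 ≈ -0.014286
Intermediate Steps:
P(p) = 3 (P(p) = 0 + 3 = 3)
B(R, W) = 8 - W
J(T, m) = 8 - T
P(Z(-6, -10))/J(218, 41) = 3/(8 - 1*218) = 3/(8 - 218) = 3/(-210) = 3*(-1/210) = -1/70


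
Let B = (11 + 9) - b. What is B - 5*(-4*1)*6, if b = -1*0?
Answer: 140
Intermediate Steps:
b = 0
B = 20 (B = (11 + 9) - 1*0 = 20 + 0 = 20)
B - 5*(-4*1)*6 = 20 - 5*(-4*1)*6 = 20 - (-20)*6 = 20 - 5*(-24) = 20 + 120 = 140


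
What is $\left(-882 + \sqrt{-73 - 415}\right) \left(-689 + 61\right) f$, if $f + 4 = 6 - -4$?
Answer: $3323376 - 7536 i \sqrt{122} \approx 3.3234 \cdot 10^{6} - 83238.0 i$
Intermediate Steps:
$f = 6$ ($f = -4 + \left(6 - -4\right) = -4 + \left(6 + 4\right) = -4 + 10 = 6$)
$\left(-882 + \sqrt{-73 - 415}\right) \left(-689 + 61\right) f = \left(-882 + \sqrt{-73 - 415}\right) \left(-689 + 61\right) 6 = \left(-882 + \sqrt{-488}\right) \left(-628\right) 6 = \left(-882 + 2 i \sqrt{122}\right) \left(-628\right) 6 = \left(553896 - 1256 i \sqrt{122}\right) 6 = 3323376 - 7536 i \sqrt{122}$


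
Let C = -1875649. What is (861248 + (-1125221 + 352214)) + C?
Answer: -1787408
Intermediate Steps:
(861248 + (-1125221 + 352214)) + C = (861248 + (-1125221 + 352214)) - 1875649 = (861248 - 773007) - 1875649 = 88241 - 1875649 = -1787408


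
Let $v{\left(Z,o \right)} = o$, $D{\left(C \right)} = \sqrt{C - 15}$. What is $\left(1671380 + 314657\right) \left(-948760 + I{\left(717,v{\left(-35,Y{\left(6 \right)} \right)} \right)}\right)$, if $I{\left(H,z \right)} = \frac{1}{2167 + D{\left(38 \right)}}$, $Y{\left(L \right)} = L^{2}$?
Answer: $- \frac{8848290994693585741}{4695866} - \frac{1986037 \sqrt{23}}{4695866} \approx -1.8843 \cdot 10^{12}$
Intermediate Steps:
$D{\left(C \right)} = \sqrt{-15 + C}$
$I{\left(H,z \right)} = \frac{1}{2167 + \sqrt{23}}$ ($I{\left(H,z \right)} = \frac{1}{2167 + \sqrt{-15 + 38}} = \frac{1}{2167 + \sqrt{23}}$)
$\left(1671380 + 314657\right) \left(-948760 + I{\left(717,v{\left(-35,Y{\left(6 \right)} \right)} \right)}\right) = \left(1671380 + 314657\right) \left(-948760 + \left(\frac{2167}{4695866} - \frac{\sqrt{23}}{4695866}\right)\right) = 1986037 \left(- \frac{4455249823993}{4695866} - \frac{\sqrt{23}}{4695866}\right) = - \frac{8848290994693585741}{4695866} - \frac{1986037 \sqrt{23}}{4695866}$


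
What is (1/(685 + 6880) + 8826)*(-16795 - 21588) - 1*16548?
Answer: -2562907852273/7565 ≈ -3.3878e+8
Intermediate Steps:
(1/(685 + 6880) + 8826)*(-16795 - 21588) - 1*16548 = (1/7565 + 8826)*(-38383) - 16548 = (66768691/7565)*(-38383) - 16548 = -2562782666653/7565 - 16548 = -2562907852273/7565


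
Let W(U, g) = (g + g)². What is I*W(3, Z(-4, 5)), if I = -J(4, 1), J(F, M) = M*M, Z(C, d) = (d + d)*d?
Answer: -10000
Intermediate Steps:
Z(C, d) = 2*d² (Z(C, d) = (2*d)*d = 2*d²)
J(F, M) = M²
W(U, g) = 4*g² (W(U, g) = (2*g)² = 4*g²)
I = -1 (I = -1*1² = -1*1 = -1)
I*W(3, Z(-4, 5)) = -4*(2*5²)² = -4*(2*25)² = -4*50² = -4*2500 = -1*10000 = -10000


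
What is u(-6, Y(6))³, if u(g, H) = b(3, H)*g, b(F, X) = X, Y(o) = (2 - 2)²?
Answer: 0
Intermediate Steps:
Y(o) = 0 (Y(o) = 0² = 0)
u(g, H) = H*g
u(-6, Y(6))³ = (0*(-6))³ = 0³ = 0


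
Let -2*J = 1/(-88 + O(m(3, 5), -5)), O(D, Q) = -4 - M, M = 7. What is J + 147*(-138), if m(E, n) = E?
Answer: -4016627/198 ≈ -20286.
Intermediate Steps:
O(D, Q) = -11 (O(D, Q) = -4 - 1*7 = -4 - 7 = -11)
J = 1/198 (J = -1/(2*(-88 - 11)) = -½/(-99) = -½*(-1/99) = 1/198 ≈ 0.0050505)
J + 147*(-138) = 1/198 + 147*(-138) = 1/198 - 20286 = -4016627/198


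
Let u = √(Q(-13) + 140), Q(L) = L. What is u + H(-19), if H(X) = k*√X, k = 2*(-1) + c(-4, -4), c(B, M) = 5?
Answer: √127 + 3*I*√19 ≈ 11.269 + 13.077*I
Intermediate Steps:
k = 3 (k = 2*(-1) + 5 = -2 + 5 = 3)
H(X) = 3*√X
u = √127 (u = √(-13 + 140) = √127 ≈ 11.269)
u + H(-19) = √127 + 3*√(-19) = √127 + 3*(I*√19) = √127 + 3*I*√19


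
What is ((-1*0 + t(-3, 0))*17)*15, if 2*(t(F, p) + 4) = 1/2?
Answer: -3825/4 ≈ -956.25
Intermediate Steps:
t(F, p) = -15/4 (t(F, p) = -4 + (½)/2 = -4 + (½)*(½) = -4 + ¼ = -15/4)
((-1*0 + t(-3, 0))*17)*15 = ((-1*0 - 15/4)*17)*15 = ((0 - 15/4)*17)*15 = -15/4*17*15 = -255/4*15 = -3825/4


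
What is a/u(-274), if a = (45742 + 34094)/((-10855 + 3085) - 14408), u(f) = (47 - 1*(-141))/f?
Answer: 2734383/521183 ≈ 5.2465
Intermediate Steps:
u(f) = 188/f (u(f) = (47 + 141)/f = 188/f)
a = -39918/11089 (a = 79836/(-7770 - 14408) = 79836/(-22178) = 79836*(-1/22178) = -39918/11089 ≈ -3.5998)
a/u(-274) = -39918/(11089*(188/(-274))) = -39918/(11089*(188*(-1/274))) = -39918/(11089*(-94/137)) = -39918/11089*(-137/94) = 2734383/521183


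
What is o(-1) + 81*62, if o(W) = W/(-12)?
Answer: 60265/12 ≈ 5022.1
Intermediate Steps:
o(W) = -W/12 (o(W) = W*(-1/12) = -W/12)
o(-1) + 81*62 = -1/12*(-1) + 81*62 = 1/12 + 5022 = 60265/12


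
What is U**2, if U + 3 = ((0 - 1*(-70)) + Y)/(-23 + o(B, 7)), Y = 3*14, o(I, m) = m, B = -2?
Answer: 100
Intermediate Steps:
Y = 42
U = -10 (U = -3 + ((0 - 1*(-70)) + 42)/(-23 + 7) = -3 + ((0 + 70) + 42)/(-16) = -3 + (70 + 42)*(-1/16) = -3 + 112*(-1/16) = -3 - 7 = -10)
U**2 = (-10)**2 = 100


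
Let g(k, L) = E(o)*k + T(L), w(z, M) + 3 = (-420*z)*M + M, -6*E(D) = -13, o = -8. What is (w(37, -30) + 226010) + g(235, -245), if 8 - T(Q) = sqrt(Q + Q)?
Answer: 4156165/6 - 7*I*sqrt(10) ≈ 6.9269e+5 - 22.136*I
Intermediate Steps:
E(D) = 13/6 (E(D) = -1/6*(-13) = 13/6)
w(z, M) = -3 + M - 420*M*z (w(z, M) = -3 + ((-420*z)*M + M) = -3 + (-420*M*z + M) = -3 + (M - 420*M*z) = -3 + M - 420*M*z)
T(Q) = 8 - sqrt(2)*sqrt(Q) (T(Q) = 8 - sqrt(Q + Q) = 8 - sqrt(2*Q) = 8 - sqrt(2)*sqrt(Q))
g(k, L) = 8 + 13*k/6 - sqrt(2)*sqrt(L) (g(k, L) = 13*k/6 + (8 - sqrt(2)*sqrt(L)) = 8 + 13*k/6 - sqrt(2)*sqrt(L))
(w(37, -30) + 226010) + g(235, -245) = ((-3 - 30 - 420*(-30)*37) + 226010) + (8 + (13/6)*235 - sqrt(2)*sqrt(-245)) = ((-3 - 30 + 466200) + 226010) + (8 + 3055/6 - sqrt(2)*7*I*sqrt(5)) = (466167 + 226010) + (8 + 3055/6 - 7*I*sqrt(10)) = 692177 + (3103/6 - 7*I*sqrt(10)) = 4156165/6 - 7*I*sqrt(10)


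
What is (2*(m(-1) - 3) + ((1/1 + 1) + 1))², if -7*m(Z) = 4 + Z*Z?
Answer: 961/49 ≈ 19.612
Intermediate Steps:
m(Z) = -4/7 - Z²/7 (m(Z) = -(4 + Z*Z)/7 = -(4 + Z²)/7 = -4/7 - Z²/7)
(2*(m(-1) - 3) + ((1/1 + 1) + 1))² = (2*((-4/7 - ⅐*(-1)²) - 3) + ((1/1 + 1) + 1))² = (2*((-4/7 - ⅐*1) - 3) + ((1*1 + 1) + 1))² = (2*((-4/7 - ⅐) - 3) + ((1 + 1) + 1))² = (2*(-5/7 - 3) + (2 + 1))² = (2*(-26/7) + 3)² = (-52/7 + 3)² = (-31/7)² = 961/49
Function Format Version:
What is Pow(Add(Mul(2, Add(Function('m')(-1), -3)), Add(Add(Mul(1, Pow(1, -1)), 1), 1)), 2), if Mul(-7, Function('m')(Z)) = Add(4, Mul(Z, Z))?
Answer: Rational(961, 49) ≈ 19.612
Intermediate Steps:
Function('m')(Z) = Add(Rational(-4, 7), Mul(Rational(-1, 7), Pow(Z, 2))) (Function('m')(Z) = Mul(Rational(-1, 7), Add(4, Mul(Z, Z))) = Mul(Rational(-1, 7), Add(4, Pow(Z, 2))) = Add(Rational(-4, 7), Mul(Rational(-1, 7), Pow(Z, 2))))
Pow(Add(Mul(2, Add(Function('m')(-1), -3)), Add(Add(Mul(1, Pow(1, -1)), 1), 1)), 2) = Pow(Add(Mul(2, Add(Add(Rational(-4, 7), Mul(Rational(-1, 7), Pow(-1, 2))), -3)), Add(Add(Mul(1, Pow(1, -1)), 1), 1)), 2) = Pow(Add(Mul(2, Add(Add(Rational(-4, 7), Mul(Rational(-1, 7), 1)), -3)), Add(Add(Mul(1, 1), 1), 1)), 2) = Pow(Add(Mul(2, Add(Add(Rational(-4, 7), Rational(-1, 7)), -3)), Add(Add(1, 1), 1)), 2) = Pow(Add(Mul(2, Add(Rational(-5, 7), -3)), Add(2, 1)), 2) = Pow(Add(Mul(2, Rational(-26, 7)), 3), 2) = Pow(Add(Rational(-52, 7), 3), 2) = Pow(Rational(-31, 7), 2) = Rational(961, 49)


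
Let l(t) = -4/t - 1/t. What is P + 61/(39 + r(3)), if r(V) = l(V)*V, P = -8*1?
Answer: -211/34 ≈ -6.2059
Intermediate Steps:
P = -8
l(t) = -5/t
r(V) = -5 (r(V) = (-5/V)*V = -5)
P + 61/(39 + r(3)) = -8 + 61/(39 - 5) = -8 + 61/34 = -211/34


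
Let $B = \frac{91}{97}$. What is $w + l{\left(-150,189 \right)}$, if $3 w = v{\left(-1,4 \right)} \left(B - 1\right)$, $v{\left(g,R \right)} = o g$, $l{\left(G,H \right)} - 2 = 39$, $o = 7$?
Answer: $\frac{3991}{97} \approx 41.144$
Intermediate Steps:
$l{\left(G,H \right)} = 41$ ($l{\left(G,H \right)} = 2 + 39 = 41$)
$B = \frac{91}{97}$ ($B = 91 \cdot \frac{1}{97} = \frac{91}{97} \approx 0.93814$)
$v{\left(g,R \right)} = 7 g$
$w = \frac{14}{97}$ ($w = \frac{7 \left(-1\right) \left(\frac{91}{97} - 1\right)}{3} = \frac{\left(-7\right) \left(- \frac{6}{97}\right)}{3} = \frac{1}{3} \cdot \frac{42}{97} = \frac{14}{97} \approx 0.14433$)
$w + l{\left(-150,189 \right)} = \frac{14}{97} + 41 = \frac{3991}{97}$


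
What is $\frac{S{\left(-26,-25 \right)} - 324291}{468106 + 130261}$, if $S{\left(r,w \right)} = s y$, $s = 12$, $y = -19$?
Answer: $- \frac{324519}{598367} \approx -0.54234$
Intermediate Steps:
$S{\left(r,w \right)} = -228$ ($S{\left(r,w \right)} = 12 \left(-19\right) = -228$)
$\frac{S{\left(-26,-25 \right)} - 324291}{468106 + 130261} = \frac{-228 - 324291}{468106 + 130261} = - \frac{324519}{598367}$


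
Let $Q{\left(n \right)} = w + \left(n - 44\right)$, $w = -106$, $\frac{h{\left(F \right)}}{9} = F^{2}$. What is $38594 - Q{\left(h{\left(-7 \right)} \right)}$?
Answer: $38303$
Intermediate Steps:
$h{\left(F \right)} = 9 F^{2}$
$Q{\left(n \right)} = -150 + n$ ($Q{\left(n \right)} = -106 + \left(n - 44\right) = -106 + \left(-44 + n\right) = -150 + n$)
$38594 - Q{\left(h{\left(-7 \right)} \right)} = 38594 - \left(-150 + 9 \left(-7\right)^{2}\right) = 38594 - \left(-150 + 9 \cdot 49\right) = 38594 - \left(-150 + 441\right) = 38594 - 291 = 38303$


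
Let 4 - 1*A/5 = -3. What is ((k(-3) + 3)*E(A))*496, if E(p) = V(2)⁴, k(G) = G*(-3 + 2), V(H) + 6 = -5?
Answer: 43571616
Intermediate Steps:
A = 35 (A = 20 - 5*(-3) = 20 + 15 = 35)
V(H) = -11 (V(H) = -6 - 5 = -11)
k(G) = -G (k(G) = G*(-1) = -G)
E(p) = 14641 (E(p) = (-11)⁴ = 14641)
((k(-3) + 3)*E(A))*496 = ((-1*(-3) + 3)*14641)*496 = ((3 + 3)*14641)*496 = (6*14641)*496 = 87846*496 = 43571616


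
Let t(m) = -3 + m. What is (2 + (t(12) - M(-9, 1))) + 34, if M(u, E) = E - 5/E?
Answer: 49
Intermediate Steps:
(2 + (t(12) - M(-9, 1))) + 34 = (2 + ((-3 + 12) - (1 - 5/1))) + 34 = (2 + (9 - (1 - 5*1))) + 34 = (2 + (9 - (1 - 5))) + 34 = (2 + (9 - 1*(-4))) + 34 = (2 + (9 + 4)) + 34 = (2 + 13) + 34 = 15 + 34 = 49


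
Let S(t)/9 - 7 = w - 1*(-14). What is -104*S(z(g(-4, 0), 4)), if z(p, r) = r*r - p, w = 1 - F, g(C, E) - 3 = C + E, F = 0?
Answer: -20592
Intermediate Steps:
g(C, E) = 3 + C + E (g(C, E) = 3 + (C + E) = 3 + C + E)
w = 1 (w = 1 - 1*0 = 1 + 0 = 1)
z(p, r) = r² - p
S(t) = 198 (S(t) = 63 + 9*(1 - 1*(-14)) = 63 + 9*(1 + 14) = 63 + 9*15 = 63 + 135 = 198)
-104*S(z(g(-4, 0), 4)) = -104*198 = -20592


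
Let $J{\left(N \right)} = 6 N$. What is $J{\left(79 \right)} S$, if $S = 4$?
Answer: $1896$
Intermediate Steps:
$J{\left(79 \right)} S = 6 \cdot 79 \cdot 4 = 474 \cdot 4 = 1896$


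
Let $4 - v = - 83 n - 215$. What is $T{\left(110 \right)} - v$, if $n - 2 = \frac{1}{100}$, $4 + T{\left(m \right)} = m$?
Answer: $- \frac{27983}{100} \approx -279.83$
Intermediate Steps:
$T{\left(m \right)} = -4 + m$
$n = \frac{201}{100}$ ($n = 2 + \frac{1}{100} = \frac{201}{100} \approx 2.01$)
$v = \frac{38583}{100}$ ($v = 4 - \left(\left(-83\right) \frac{201}{100} - 215\right) = 4 - \left(- \frac{16683}{100} - 215\right) = 4 - - \frac{38183}{100} = 4 + \frac{38183}{100} = \frac{38583}{100} \approx 385.83$)
$T{\left(110 \right)} - v = \left(-4 + 110\right) - \frac{38583}{100} = 106 - \frac{38583}{100} = - \frac{27983}{100}$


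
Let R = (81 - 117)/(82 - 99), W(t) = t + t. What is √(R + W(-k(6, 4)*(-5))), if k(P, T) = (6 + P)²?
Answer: 6*√11577/17 ≈ 37.975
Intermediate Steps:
W(t) = 2*t
R = 36/17 (R = -36/(-17) = -36*(-1/17) = 36/17 ≈ 2.1176)
√(R + W(-k(6, 4)*(-5))) = √(36/17 + 2*(-(6 + 6)²*(-5))) = √(36/17 + 2*(-1*12²*(-5))) = √(36/17 + 2*(-1*144*(-5))) = √(36/17 + 2*(-144*(-5))) = √(36/17 + 2*720) = √(36/17 + 1440) = √(24516/17) = 6*√11577/17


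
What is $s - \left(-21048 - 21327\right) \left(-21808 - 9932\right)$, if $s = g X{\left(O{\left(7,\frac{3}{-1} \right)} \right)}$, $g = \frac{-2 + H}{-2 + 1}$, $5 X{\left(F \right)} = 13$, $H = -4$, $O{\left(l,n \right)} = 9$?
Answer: $- \frac{6724912422}{5} \approx -1.345 \cdot 10^{9}$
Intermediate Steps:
$X{\left(F \right)} = \frac{13}{5}$ ($X{\left(F \right)} = \frac{1}{5} \cdot 13 = \frac{13}{5}$)
$g = 6$ ($g = \frac{-2 - 4}{-2 + 1} = - \frac{6}{-1} = \left(-6\right) \left(-1\right) = 6$)
$s = \frac{78}{5}$ ($s = 6 \cdot \frac{13}{5} = \frac{78}{5} \approx 15.6$)
$s - \left(-21048 - 21327\right) \left(-21808 - 9932\right) = \frac{78}{5} - \left(-21048 - 21327\right) \left(-21808 - 9932\right) = \frac{78}{5} - \left(-42375\right) \left(-31740\right) = \frac{78}{5} - 1344982500 = - \frac{6724912422}{5}$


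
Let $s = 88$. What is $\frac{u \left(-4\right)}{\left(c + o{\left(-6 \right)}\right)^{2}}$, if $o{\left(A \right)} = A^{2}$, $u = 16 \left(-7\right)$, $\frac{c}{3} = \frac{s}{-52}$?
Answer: $\frac{18928}{40401} \approx 0.4685$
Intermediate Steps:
$c = - \frac{66}{13}$ ($c = 3 \frac{88}{-52} = 3 \cdot 88 \left(- \frac{1}{52}\right) = 3 \left(- \frac{22}{13}\right) = - \frac{66}{13} \approx -5.0769$)
$u = -112$
$\frac{u \left(-4\right)}{\left(c + o{\left(-6 \right)}\right)^{2}} = \frac{\left(-112\right) \left(-4\right)}{\left(- \frac{66}{13} + \left(-6\right)^{2}\right)^{2}} = \frac{448}{\left(- \frac{66}{13} + 36\right)^{2}} = \frac{448}{\left(\frac{402}{13}\right)^{2}} = \frac{448}{\frac{161604}{169}} = 448 \cdot \frac{169}{161604} = \frac{18928}{40401}$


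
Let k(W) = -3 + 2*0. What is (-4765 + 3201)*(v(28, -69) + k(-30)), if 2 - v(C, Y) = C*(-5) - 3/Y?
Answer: -217328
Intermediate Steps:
k(W) = -3 (k(W) = -3 + 0 = -3)
v(C, Y) = 2 + 3/Y + 5*C (v(C, Y) = 2 - (C*(-5) - 3/Y) = 2 - (-5*C - 3/Y) = 2 + (3/Y + 5*C) = 2 + 3/Y + 5*C)
(-4765 + 3201)*(v(28, -69) + k(-30)) = (-4765 + 3201)*((2 + 3/(-69) + 5*28) - 3) = -1564*((2 + 3*(-1/69) + 140) - 3) = -1564*((2 - 1/23 + 140) - 3) = -1564*(3265/23 - 3) = -1564*3196/23 = -217328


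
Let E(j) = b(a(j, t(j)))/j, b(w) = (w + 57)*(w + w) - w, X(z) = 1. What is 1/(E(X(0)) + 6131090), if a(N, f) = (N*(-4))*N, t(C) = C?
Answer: 1/6130670 ≈ 1.6311e-7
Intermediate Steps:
a(N, f) = -4*N**2 (a(N, f) = (-4*N)*N = -4*N**2)
b(w) = -w + 2*w*(57 + w) (b(w) = (57 + w)*(2*w) - w = 2*w*(57 + w) - w = -w + 2*w*(57 + w))
E(j) = -4*j*(113 - 8*j**2) (E(j) = ((-4*j**2)*(113 + 2*(-4*j**2)))/j = ((-4*j**2)*(113 - 8*j**2))/j = (-4*j**2*(113 - 8*j**2))/j = -4*j*(113 - 8*j**2))
1/(E(X(0)) + 6131090) = 1/((-452*1 + 32*1**3) + 6131090) = 1/((-452 + 32*1) + 6131090) = 1/((-452 + 32) + 6131090) = 1/(-420 + 6131090) = 1/6130670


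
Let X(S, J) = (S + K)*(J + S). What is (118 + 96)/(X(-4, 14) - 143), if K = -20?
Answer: -214/383 ≈ -0.55875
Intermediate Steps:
X(S, J) = (-20 + S)*(J + S) (X(S, J) = (S - 20)*(J + S) = (-20 + S)*(J + S))
(118 + 96)/(X(-4, 14) - 143) = (118 + 96)/(((-4)² - 20*14 - 20*(-4) + 14*(-4)) - 143) = 214/((16 - 280 + 80 - 56) - 143) = 214/(-240 - 143) = 214/(-383) = 214*(-1/383) = -214/383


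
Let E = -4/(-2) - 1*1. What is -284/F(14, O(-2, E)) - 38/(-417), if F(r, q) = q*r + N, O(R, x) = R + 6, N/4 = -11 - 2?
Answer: -29569/417 ≈ -70.909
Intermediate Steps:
N = -52 (N = 4*(-11 - 2) = 4*(-13) = -52)
E = 1 (E = -4*(-1/2) - 1 = 2 - 1 = 1)
O(R, x) = 6 + R
F(r, q) = -52 + q*r (F(r, q) = q*r - 52 = -52 + q*r)
-284/F(14, O(-2, E)) - 38/(-417) = -284/(-52 + (6 - 2)*14) - 38/(-417) = -284/(-52 + 4*14) - 38*(-1/417) = -284/(-52 + 56) + 38/417 = -284/4 + 38/417 = -284*1/4 + 38/417 = -71 + 38/417 = -29569/417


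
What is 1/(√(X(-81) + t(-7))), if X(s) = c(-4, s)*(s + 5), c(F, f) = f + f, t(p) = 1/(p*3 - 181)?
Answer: √502378646/2487023 ≈ 0.0090123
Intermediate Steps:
t(p) = 1/(-181 + 3*p) (t(p) = 1/(3*p - 181) = 1/(-181 + 3*p))
c(F, f) = 2*f
X(s) = 2*s*(5 + s) (X(s) = (2*s)*(s + 5) = (2*s)*(5 + s) = 2*s*(5 + s))
1/(√(X(-81) + t(-7))) = 1/(√(2*(-81)*(5 - 81) + 1/(-181 + 3*(-7)))) = 1/(√(2*(-81)*(-76) + 1/(-181 - 21))) = 1/(√(12312 + 1/(-202))) = 1/(√(12312 - 1/202)) = 1/(√(2487023/202)) = 1/(√502378646/202) = √502378646/2487023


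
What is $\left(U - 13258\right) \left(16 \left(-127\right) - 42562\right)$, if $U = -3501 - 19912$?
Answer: $1635306574$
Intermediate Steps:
$U = -23413$ ($U = -3501 - 19912 = -23413$)
$\left(U - 13258\right) \left(16 \left(-127\right) - 42562\right) = \left(-23413 - 13258\right) \left(16 \left(-127\right) - 42562\right) = \left(-23413 + \left(-20008 + 6750\right)\right) \left(-2032 - 42562\right) = \left(-23413 - 13258\right) \left(-44594\right) = \left(-36671\right) \left(-44594\right) = 1635306574$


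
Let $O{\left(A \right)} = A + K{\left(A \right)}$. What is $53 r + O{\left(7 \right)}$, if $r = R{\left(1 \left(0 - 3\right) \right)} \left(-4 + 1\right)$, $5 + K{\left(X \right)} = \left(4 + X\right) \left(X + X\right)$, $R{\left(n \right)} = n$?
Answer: $633$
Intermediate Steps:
$K{\left(X \right)} = -5 + 2 X \left(4 + X\right)$ ($K{\left(X \right)} = -5 + \left(4 + X\right) \left(X + X\right) = -5 + \left(4 + X\right) 2 X = -5 + 2 X \left(4 + X\right)$)
$r = 9$ ($r = 1 \left(0 - 3\right) \left(-4 + 1\right) = 1 \left(-3\right) \left(-3\right) = \left(-3\right) \left(-3\right) = 9$)
$O{\left(A \right)} = -5 + 2 A^{2} + 9 A$ ($O{\left(A \right)} = A + \left(-5 + 2 A^{2} + 8 A\right) = -5 + 2 A^{2} + 9 A$)
$53 r + O{\left(7 \right)} = 53 \cdot 9 + \left(-5 + 2 \cdot 7^{2} + 9 \cdot 7\right) = 477 + \left(-5 + 2 \cdot 49 + 63\right) = 477 + \left(-5 + 98 + 63\right) = 477 + 156 = 633$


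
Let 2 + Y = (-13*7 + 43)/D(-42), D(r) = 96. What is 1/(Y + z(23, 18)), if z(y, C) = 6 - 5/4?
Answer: 4/9 ≈ 0.44444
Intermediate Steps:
z(y, C) = 19/4 (z(y, C) = 6 + (1/4)*(-5) = 6 - 5/4 = 19/4)
Y = -5/2 (Y = -2 + (-13*7 + 43)/96 = -2 + (-91 + 43)*(1/96) = -2 - 48*1/96 = -2 - 1/2 = -5/2 ≈ -2.5000)
1/(Y + z(23, 18)) = 1/(-5/2 + 19/4) = 1/(9/4) = 4/9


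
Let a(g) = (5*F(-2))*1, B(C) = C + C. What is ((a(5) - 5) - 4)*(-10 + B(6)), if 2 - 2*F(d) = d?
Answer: 2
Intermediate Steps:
B(C) = 2*C
F(d) = 1 - d/2
a(g) = 10 (a(g) = (5*(1 - 1/2*(-2)))*1 = (5*(1 + 1))*1 = (5*2)*1 = 10*1 = 10)
((a(5) - 5) - 4)*(-10 + B(6)) = ((10 - 5) - 4)*(-10 + 2*6) = (5 - 4)*(-10 + 12) = 1*2 = 2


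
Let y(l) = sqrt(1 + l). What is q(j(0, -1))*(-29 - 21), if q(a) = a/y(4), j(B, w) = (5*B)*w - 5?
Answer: 50*sqrt(5) ≈ 111.80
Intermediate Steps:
j(B, w) = -5 + 5*B*w (j(B, w) = 5*B*w - 5 = -5 + 5*B*w)
q(a) = a*sqrt(5)/5 (q(a) = a/(sqrt(1 + 4)) = a/(sqrt(5)) = a*(sqrt(5)/5) = a*sqrt(5)/5)
q(j(0, -1))*(-29 - 21) = ((-5 + 5*0*(-1))*sqrt(5)/5)*(-29 - 21) = ((-5 + 0)*sqrt(5)/5)*(-50) = ((1/5)*(-5)*sqrt(5))*(-50) = -sqrt(5)*(-50) = 50*sqrt(5)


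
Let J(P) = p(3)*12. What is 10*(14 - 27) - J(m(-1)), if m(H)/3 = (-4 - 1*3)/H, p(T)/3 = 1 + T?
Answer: -274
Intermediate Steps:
p(T) = 3 + 3*T (p(T) = 3*(1 + T) = 3 + 3*T)
m(H) = -21/H (m(H) = 3*((-4 - 1*3)/H) = 3*((-4 - 3)/H) = 3*(-7/H) = -21/H)
J(P) = 144 (J(P) = (3 + 3*3)*12 = (3 + 9)*12 = 12*12 = 144)
10*(14 - 27) - J(m(-1)) = 10*(14 - 27) - 1*144 = 10*(-13) - 144 = -130 - 144 = -274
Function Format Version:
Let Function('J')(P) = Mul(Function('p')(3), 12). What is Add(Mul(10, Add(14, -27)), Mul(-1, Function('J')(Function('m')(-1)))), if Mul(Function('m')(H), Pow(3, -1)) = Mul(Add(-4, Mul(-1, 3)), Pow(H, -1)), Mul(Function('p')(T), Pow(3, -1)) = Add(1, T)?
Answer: -274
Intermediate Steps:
Function('p')(T) = Add(3, Mul(3, T)) (Function('p')(T) = Mul(3, Add(1, T)) = Add(3, Mul(3, T)))
Function('m')(H) = Mul(-21, Pow(H, -1)) (Function('m')(H) = Mul(3, Mul(Add(-4, Mul(-1, 3)), Pow(H, -1))) = Mul(3, Mul(Add(-4, -3), Pow(H, -1))) = Mul(3, Mul(-7, Pow(H, -1))) = Mul(-21, Pow(H, -1)))
Function('J')(P) = 144 (Function('J')(P) = Mul(Add(3, Mul(3, 3)), 12) = Mul(Add(3, 9), 12) = Mul(12, 12) = 144)
Add(Mul(10, Add(14, -27)), Mul(-1, Function('J')(Function('m')(-1)))) = Add(Mul(10, Add(14, -27)), Mul(-1, 144)) = Add(Mul(10, -13), -144) = Add(-130, -144) = -274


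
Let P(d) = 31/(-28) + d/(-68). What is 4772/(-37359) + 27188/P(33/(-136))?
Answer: -65753763742564/2668964319 ≈ -24636.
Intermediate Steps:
P(d) = -31/28 - d/68 (P(d) = 31*(-1/28) + d*(-1/68) = -31/28 - d/68)
4772/(-37359) + 27188/P(33/(-136)) = 4772/(-37359) + 27188/(-31/28 - 33/(68*(-136))) = 4772*(-1/37359) + 27188/(-31/28 - 33*(-1)/(68*136)) = -4772/37359 + 27188/(-31/28 - 1/68*(-33/136)) = -4772/37359 + 27188/(-31/28 + 33/9248) = -4772/37359 + 27188/(-71441/64736) = -4772/37359 + 27188*(-64736/71441) = -4772/37359 - 1760042368/71441 = -65753763742564/2668964319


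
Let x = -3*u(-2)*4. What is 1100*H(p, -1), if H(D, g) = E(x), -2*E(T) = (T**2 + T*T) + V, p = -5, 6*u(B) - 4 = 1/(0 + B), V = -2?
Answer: -52800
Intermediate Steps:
u(B) = 2/3 + 1/(6*B) (u(B) = 2/3 + 1/(6*(0 + B)) = 2/3 + 1/(6*B))
x = -7 (x = -(1 + 4*(-2))/(2*(-2))*4 = -(-1)*(1 - 8)/(2*2)*4 = -(-1)*(-7)/(2*2)*4 = -3*7/12*4 = -7/4*4 = -7)
E(T) = 1 - T**2 (E(T) = -((T**2 + T*T) - 2)/2 = -((T**2 + T**2) - 2)/2 = -(2*T**2 - 2)/2 = -(-2 + 2*T**2)/2 = 1 - T**2)
H(D, g) = -48 (H(D, g) = 1 - 1*(-7)**2 = 1 - 1*49 = 1 - 49 = -48)
1100*H(p, -1) = 1100*(-48) = -52800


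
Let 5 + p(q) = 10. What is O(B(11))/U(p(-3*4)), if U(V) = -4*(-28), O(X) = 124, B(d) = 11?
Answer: 31/28 ≈ 1.1071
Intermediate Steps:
p(q) = 5 (p(q) = -5 + 10 = 5)
U(V) = 112
O(B(11))/U(p(-3*4)) = 124/112 = 124*(1/112) = 31/28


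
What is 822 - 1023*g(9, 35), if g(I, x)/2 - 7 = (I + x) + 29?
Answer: -162858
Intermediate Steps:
g(I, x) = 72 + 2*I + 2*x (g(I, x) = 14 + 2*((I + x) + 29) = 14 + 2*(29 + I + x) = 14 + (58 + 2*I + 2*x) = 72 + 2*I + 2*x)
822 - 1023*g(9, 35) = 822 - 1023*(72 + 2*9 + 2*35) = 822 - 1023*(72 + 18 + 70) = 822 - 1023*160 = 822 - 163680 = -162858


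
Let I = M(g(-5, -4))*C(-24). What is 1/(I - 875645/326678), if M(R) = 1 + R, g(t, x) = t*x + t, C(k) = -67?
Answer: -326678/351074461 ≈ -0.00093051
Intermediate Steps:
g(t, x) = t + t*x
I = -1072 (I = (1 - 5*(1 - 4))*(-67) = (1 - 5*(-3))*(-67) = (1 + 15)*(-67) = 16*(-67) = -1072)
1/(I - 875645/326678) = 1/(-1072 - 875645/326678) = 1/(-351074461/326678) = -326678/351074461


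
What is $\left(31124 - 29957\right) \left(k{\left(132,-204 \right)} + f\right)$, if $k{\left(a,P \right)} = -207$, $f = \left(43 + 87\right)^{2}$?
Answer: $19480731$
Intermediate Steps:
$f = 16900$ ($f = 130^{2} = 16900$)
$\left(31124 - 29957\right) \left(k{\left(132,-204 \right)} + f\right) = \left(31124 - 29957\right) \left(-207 + 16900\right) = 1167 \cdot 16693 = 19480731$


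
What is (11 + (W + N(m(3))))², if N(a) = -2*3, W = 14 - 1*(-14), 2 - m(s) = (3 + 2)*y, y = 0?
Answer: 1089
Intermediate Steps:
m(s) = 2 (m(s) = 2 - (3 + 2)*0 = 2 - 5*0 = 2 - 1*0 = 2 + 0 = 2)
W = 28 (W = 14 + 14 = 28)
N(a) = -6
(11 + (W + N(m(3))))² = (11 + (28 - 6))² = (11 + 22)² = 33² = 1089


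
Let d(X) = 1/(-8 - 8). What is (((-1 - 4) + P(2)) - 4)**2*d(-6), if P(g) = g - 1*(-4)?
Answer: -9/16 ≈ -0.56250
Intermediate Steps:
d(X) = -1/16 (d(X) = 1/(-16) = -1/16)
P(g) = 4 + g (P(g) = g + 4 = 4 + g)
(((-1 - 4) + P(2)) - 4)**2*d(-6) = (((-1 - 4) + (4 + 2)) - 4)**2*(-1/16) = ((-5 + 6) - 4)**2*(-1/16) = (1 - 4)**2*(-1/16) = (-3)**2*(-1/16) = 9*(-1/16) = -9/16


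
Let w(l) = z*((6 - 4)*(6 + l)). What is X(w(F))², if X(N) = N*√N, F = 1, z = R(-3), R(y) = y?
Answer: -74088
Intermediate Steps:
z = -3
w(l) = -36 - 6*l (w(l) = -3*(6 - 4)*(6 + l) = -6*(6 + l) = -3*(12 + 2*l) = -36 - 6*l)
X(N) = N^(3/2)
X(w(F))² = ((-36 - 6*1)^(3/2))² = ((-36 - 6)^(3/2))² = ((-42)^(3/2))² = (-42*I*√42)² = -74088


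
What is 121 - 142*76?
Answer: -10671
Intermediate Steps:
121 - 142*76 = 121 - 10792 = -10671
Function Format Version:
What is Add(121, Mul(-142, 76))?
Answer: -10671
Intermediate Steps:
Add(121, Mul(-142, 76)) = Add(121, -10792) = -10671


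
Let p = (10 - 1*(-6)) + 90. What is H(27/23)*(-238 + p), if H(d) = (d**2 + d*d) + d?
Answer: -274428/529 ≈ -518.77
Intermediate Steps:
H(d) = d + 2*d**2 (H(d) = (d**2 + d**2) + d = 2*d**2 + d = d + 2*d**2)
p = 106 (p = (10 + 6) + 90 = 16 + 90 = 106)
H(27/23)*(-238 + p) = ((27/23)*(1 + 2*(27/23)))*(-238 + 106) = ((27*(1/23))*(1 + 2*(27*(1/23))))*(-132) = (27*(1 + 2*(27/23))/23)*(-132) = (27*(1 + 54/23)/23)*(-132) = ((27/23)*(77/23))*(-132) = (2079/529)*(-132) = -274428/529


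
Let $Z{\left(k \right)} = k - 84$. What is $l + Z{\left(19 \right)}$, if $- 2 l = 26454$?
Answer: $-13292$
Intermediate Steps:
$Z{\left(k \right)} = -84 + k$
$l = -13227$ ($l = \left(- \frac{1}{2}\right) 26454 = -13227$)
$l + Z{\left(19 \right)} = -13227 + \left(-84 + 19\right) = -13227 - 65 = -13292$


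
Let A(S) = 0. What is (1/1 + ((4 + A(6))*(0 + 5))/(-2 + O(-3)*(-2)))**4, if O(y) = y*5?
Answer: 20736/2401 ≈ 8.6364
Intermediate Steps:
O(y) = 5*y
(1/1 + ((4 + A(6))*(0 + 5))/(-2 + O(-3)*(-2)))**4 = (1/1 + ((4 + 0)*(0 + 5))/(-2 + (5*(-3))*(-2)))**4 = (1*1 + (4*5)/(-2 - 15*(-2)))**4 = (1 + 20/(-2 + 30))**4 = (1 + 20/28)**4 = (1 + 20*(1/28))**4 = (1 + 5/7)**4 = (12/7)**4 = 20736/2401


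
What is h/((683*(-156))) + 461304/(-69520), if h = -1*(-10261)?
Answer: -3116522707/462951060 ≈ -6.7319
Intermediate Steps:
h = 10261
h/((683*(-156))) + 461304/(-69520) = 10261/((683*(-156))) + 461304/(-69520) = 10261/(-106548) + 461304*(-1/69520) = 10261*(-1/106548) - 57663/8690 = -10261/106548 - 57663/8690 = -3116522707/462951060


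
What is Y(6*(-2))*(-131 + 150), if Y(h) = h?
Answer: -228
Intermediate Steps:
Y(6*(-2))*(-131 + 150) = (6*(-2))*(-131 + 150) = -12*19 = -228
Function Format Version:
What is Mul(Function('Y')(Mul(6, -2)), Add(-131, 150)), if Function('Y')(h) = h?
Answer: -228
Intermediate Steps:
Mul(Function('Y')(Mul(6, -2)), Add(-131, 150)) = Mul(Mul(6, -2), Add(-131, 150)) = Mul(-12, 19) = -228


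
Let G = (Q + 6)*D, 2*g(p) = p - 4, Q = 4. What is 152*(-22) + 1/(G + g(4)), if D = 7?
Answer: -234079/70 ≈ -3344.0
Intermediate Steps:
g(p) = -2 + p/2 (g(p) = (p - 4)/2 = (-4 + p)/2 = -2 + p/2)
G = 70 (G = (4 + 6)*7 = 10*7 = 70)
152*(-22) + 1/(G + g(4)) = 152*(-22) + 1/(70 + (-2 + (½)*4)) = -3344 + 1/(70 + (-2 + 2)) = -3344 + 1/(70 + 0) = -3344 + 1/70 = -234079/70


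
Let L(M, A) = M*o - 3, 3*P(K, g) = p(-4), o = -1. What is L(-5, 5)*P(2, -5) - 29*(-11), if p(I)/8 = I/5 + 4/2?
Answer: 1627/5 ≈ 325.40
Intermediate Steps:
p(I) = 16 + 8*I/5 (p(I) = 8*(I/5 + 4/2) = 8*(I*(⅕) + 4*(½)) = 8*(I/5 + 2) = 8*(2 + I/5) = 16 + 8*I/5)
P(K, g) = 16/5 (P(K, g) = (16 + (8/5)*(-4))/3 = (16 - 32/5)/3 = (⅓)*(48/5) = 16/5)
L(M, A) = -3 - M (L(M, A) = M*(-1) - 3 = -M - 3 = -3 - M)
L(-5, 5)*P(2, -5) - 29*(-11) = (-3 - 1*(-5))*(16/5) - 29*(-11) = (-3 + 5)*(16/5) + 319 = 2*(16/5) + 319 = 32/5 + 319 = 1627/5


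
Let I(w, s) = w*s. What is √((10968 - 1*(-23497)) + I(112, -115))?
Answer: √21585 ≈ 146.92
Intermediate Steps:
I(w, s) = s*w
√((10968 - 1*(-23497)) + I(112, -115)) = √((10968 - 1*(-23497)) - 115*112) = √((10968 + 23497) - 12880) = √(34465 - 12880) = √21585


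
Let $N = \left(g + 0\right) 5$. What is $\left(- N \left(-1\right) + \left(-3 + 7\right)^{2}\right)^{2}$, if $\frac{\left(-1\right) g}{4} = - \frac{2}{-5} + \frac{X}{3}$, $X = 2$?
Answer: $\frac{256}{9} \approx 28.444$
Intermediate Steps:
$g = - \frac{64}{15}$ ($g = - 4 \left(- \frac{2}{-5} + \frac{2}{3}\right) = - 4 \left(\left(-2\right) \left(- \frac{1}{5}\right) + 2 \cdot \frac{1}{3}\right) = - 4 \left(\frac{2}{5} + \frac{2}{3}\right) = \left(-4\right) \frac{16}{15} = - \frac{64}{15} \approx -4.2667$)
$N = - \frac{64}{3}$ ($N = \left(- \frac{64}{15} + 0\right) 5 = \left(- \frac{64}{15}\right) 5 = - \frac{64}{3} \approx -21.333$)
$\left(- N \left(-1\right) + \left(-3 + 7\right)^{2}\right)^{2} = \left(\left(-1\right) \left(- \frac{64}{3}\right) \left(-1\right) + \left(-3 + 7\right)^{2}\right)^{2} = \left(\frac{64}{3} \left(-1\right) + 4^{2}\right)^{2} = \left(- \frac{64}{3} + 16\right)^{2} = \left(- \frac{16}{3}\right)^{2} = \frac{256}{9}$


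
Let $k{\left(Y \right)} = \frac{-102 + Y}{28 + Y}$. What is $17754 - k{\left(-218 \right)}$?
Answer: $\frac{337294}{19} \approx 17752.0$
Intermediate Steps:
$k{\left(Y \right)} = \frac{-102 + Y}{28 + Y}$
$17754 - k{\left(-218 \right)} = 17754 - \frac{-102 - 218}{28 - 218} = 17754 - \frac{1}{-190} \left(-320\right) = 17754 - \left(- \frac{1}{190}\right) \left(-320\right) = 17754 - \frac{32}{19} = \frac{337294}{19}$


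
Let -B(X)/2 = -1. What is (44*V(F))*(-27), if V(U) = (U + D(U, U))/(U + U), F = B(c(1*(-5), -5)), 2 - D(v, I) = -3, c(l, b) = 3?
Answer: -2079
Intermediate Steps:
D(v, I) = 5 (D(v, I) = 2 - 1*(-3) = 2 + 3 = 5)
B(X) = 2 (B(X) = -2*(-1) = 2)
F = 2
V(U) = (5 + U)/(2*U) (V(U) = (U + 5)/(U + U) = (5 + U)/((2*U)) = (5 + U)*(1/(2*U)) = (5 + U)/(2*U))
(44*V(F))*(-27) = (44*((1/2)*(5 + 2)/2))*(-27) = (44*((1/2)*(1/2)*7))*(-27) = (44*(7/4))*(-27) = 77*(-27) = -2079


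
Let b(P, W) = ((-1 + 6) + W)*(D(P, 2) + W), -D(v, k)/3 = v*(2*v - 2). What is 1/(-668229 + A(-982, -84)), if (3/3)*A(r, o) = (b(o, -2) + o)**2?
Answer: 1/16539863871 ≈ 6.0460e-11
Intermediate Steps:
D(v, k) = -3*v*(-2 + 2*v) (D(v, k) = -3*v*(2*v - 2) = -3*v*(-2 + 2*v))
b(P, W) = (5 + W)*(W + 6*P*(1 - P)) (b(P, W) = ((-1 + 6) + W)*(6*P*(1 - P) + W) = (5 + W)*(W + 6*P*(1 - P)))
A(r, o) = (-6 + o - 18*o*(-1 + o))**2 (A(r, o) = (((-2)**2 + 5*(-2) - 30*o*(-1 + o) - 6*o*(-2)*(-1 + o)) + o)**2 = ((4 - 10 - 30*o*(-1 + o) + 12*o*(-1 + o)) + o)**2 = ((-6 - 18*o*(-1 + o)) + o)**2 = (-6 + o - 18*o*(-1 + o))**2)
1/(-668229 + A(-982, -84)) = 1/(-668229 + (6 - 1*(-84) + 18*(-84)*(-1 - 84))**2) = 1/(-668229 + (6 + 84 + 18*(-84)*(-85))**2) = 1/(-668229 + (6 + 84 + 128520)**2) = 1/(-668229 + 128610**2) = 1/(-668229 + 16540532100) = 1/16539863871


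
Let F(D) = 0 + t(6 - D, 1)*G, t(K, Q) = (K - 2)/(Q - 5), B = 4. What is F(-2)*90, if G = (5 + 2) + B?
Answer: -1485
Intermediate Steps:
t(K, Q) = (-2 + K)/(-5 + Q)
G = 11 (G = (5 + 2) + 4 = 7 + 4 = 11)
F(D) = -11 + 11*D/4 (F(D) = 0 + ((-2 + (6 - D))/(-5 + 1))*11 = 0 + ((4 - D)/(-4))*11 = 0 - (4 - D)/4*11 = 0 + (-1 + D/4)*11 = 0 + (-11 + 11*D/4) = -11 + 11*D/4)
F(-2)*90 = (-11 + (11/4)*(-2))*90 = (-11 - 11/2)*90 = -33/2*90 = -1485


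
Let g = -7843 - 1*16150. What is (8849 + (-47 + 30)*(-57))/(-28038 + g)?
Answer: -9818/52031 ≈ -0.18870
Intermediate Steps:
g = -23993 (g = -7843 - 16150 = -23993)
(8849 + (-47 + 30)*(-57))/(-28038 + g) = (8849 + (-47 + 30)*(-57))/(-28038 - 23993) = (8849 - 17*(-57))/(-52031) = (8849 + 969)*(-1/52031) = 9818*(-1/52031) = -9818/52031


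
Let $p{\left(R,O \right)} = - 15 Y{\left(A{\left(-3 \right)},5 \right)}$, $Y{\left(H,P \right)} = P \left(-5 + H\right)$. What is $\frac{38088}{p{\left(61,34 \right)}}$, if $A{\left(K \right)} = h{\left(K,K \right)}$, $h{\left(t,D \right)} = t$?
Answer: $\frac{1587}{25} \approx 63.48$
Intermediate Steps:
$A{\left(K \right)} = K$
$p{\left(R,O \right)} = 600$ ($p{\left(R,O \right)} = - 15 \cdot 5 \left(-5 - 3\right) = - 15 \cdot 5 \left(-8\right) = \left(-15\right) \left(-40\right) = 600$)
$\frac{38088}{p{\left(61,34 \right)}} = \frac{38088}{600} = 38088 \cdot \frac{1}{600} = \frac{1587}{25}$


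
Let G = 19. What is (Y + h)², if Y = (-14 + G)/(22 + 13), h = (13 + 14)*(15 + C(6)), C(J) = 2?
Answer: 10329796/49 ≈ 2.1081e+5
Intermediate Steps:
h = 459 (h = (13 + 14)*(15 + 2) = 27*17 = 459)
Y = ⅐ (Y = (-14 + 19)/(22 + 13) = 5/35 = 5*(1/35) = ⅐ ≈ 0.14286)
(Y + h)² = (⅐ + 459)² = (3214/7)² = 10329796/49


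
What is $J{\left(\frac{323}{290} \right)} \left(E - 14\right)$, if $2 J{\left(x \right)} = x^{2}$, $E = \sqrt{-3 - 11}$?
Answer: $- \frac{730303}{84100} + \frac{104329 i \sqrt{14}}{168200} \approx -8.6837 + 2.3208 i$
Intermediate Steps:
$E = i \sqrt{14}$ ($E = \sqrt{-14} = i \sqrt{14} \approx 3.7417 i$)
$J{\left(x \right)} = \frac{x^{2}}{2}$
$J{\left(\frac{323}{290} \right)} \left(E - 14\right) = \frac{\left(\frac{323}{290}\right)^{2}}{2} \left(i \sqrt{14} - 14\right) = \frac{\left(323 \cdot \frac{1}{290}\right)^{2}}{2} \left(i \sqrt{14} - 14\right) = \frac{\left(\frac{323}{290}\right)^{2}}{2} \left(-14 + i \sqrt{14}\right) = \frac{1}{2} \cdot \frac{104329}{84100} \left(-14 + i \sqrt{14}\right) = \frac{104329 \left(-14 + i \sqrt{14}\right)}{168200} = - \frac{730303}{84100} + \frac{104329 i \sqrt{14}}{168200}$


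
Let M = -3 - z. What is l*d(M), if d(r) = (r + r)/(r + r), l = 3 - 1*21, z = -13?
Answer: -18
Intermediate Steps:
M = 10 (M = -3 - 1*(-13) = -3 + 13 = 10)
l = -18 (l = 3 - 21 = -18)
d(r) = 1 (d(r) = (2*r)/((2*r)) = (2*r)*(1/(2*r)) = 1)
l*d(M) = -18*1 = -18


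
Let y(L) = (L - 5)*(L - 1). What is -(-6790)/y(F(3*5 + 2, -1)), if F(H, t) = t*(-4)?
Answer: -6790/3 ≈ -2263.3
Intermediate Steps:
F(H, t) = -4*t
y(L) = (-1 + L)*(-5 + L) (y(L) = (-5 + L)*(-1 + L) = (-1 + L)*(-5 + L))
-(-6790)/y(F(3*5 + 2, -1)) = -(-6790)/(5 + (-4*(-1))² - (-24)*(-1)) = -(-6790)/(5 + 4² - 6*4) = -(-6790)/(5 + 16 - 24) = -(-6790)/(-3) = -(-6790)*(-1)/3 = -14*485/3 = -6790/3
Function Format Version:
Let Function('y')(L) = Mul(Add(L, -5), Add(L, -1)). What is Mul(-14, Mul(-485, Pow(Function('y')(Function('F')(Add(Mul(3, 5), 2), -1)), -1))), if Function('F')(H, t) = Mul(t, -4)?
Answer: Rational(-6790, 3) ≈ -2263.3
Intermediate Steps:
Function('F')(H, t) = Mul(-4, t)
Function('y')(L) = Mul(Add(-1, L), Add(-5, L)) (Function('y')(L) = Mul(Add(-5, L), Add(-1, L)) = Mul(Add(-1, L), Add(-5, L)))
Mul(-14, Mul(-485, Pow(Function('y')(Function('F')(Add(Mul(3, 5), 2), -1)), -1))) = Mul(-14, Mul(-485, Pow(Add(5, Pow(Mul(-4, -1), 2), Mul(-6, Mul(-4, -1))), -1))) = Mul(-14, Mul(-485, Pow(Add(5, Pow(4, 2), Mul(-6, 4)), -1))) = Mul(-14, Mul(-485, Pow(Add(5, 16, -24), -1))) = Mul(-14, Mul(-485, Pow(-3, -1))) = Mul(-14, Mul(-485, Rational(-1, 3))) = Mul(-14, Rational(485, 3)) = Rational(-6790, 3)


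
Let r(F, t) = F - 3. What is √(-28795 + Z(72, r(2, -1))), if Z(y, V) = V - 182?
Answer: I*√28978 ≈ 170.23*I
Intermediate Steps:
r(F, t) = -3 + F
Z(y, V) = -182 + V
√(-28795 + Z(72, r(2, -1))) = √(-28795 + (-182 + (-3 + 2))) = √(-28795 + (-182 - 1)) = √(-28795 - 183) = √(-28978) = I*√28978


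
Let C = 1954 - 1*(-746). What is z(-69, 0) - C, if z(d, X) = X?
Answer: -2700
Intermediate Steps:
C = 2700 (C = 1954 + 746 = 2700)
z(-69, 0) - C = 0 - 1*2700 = 0 - 2700 = -2700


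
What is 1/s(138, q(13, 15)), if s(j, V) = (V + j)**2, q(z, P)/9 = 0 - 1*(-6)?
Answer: 1/36864 ≈ 2.7127e-5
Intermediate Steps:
q(z, P) = 54 (q(z, P) = 9*(0 - 1*(-6)) = 9*(0 + 6) = 9*6 = 54)
1/s(138, q(13, 15)) = 1/((54 + 138)**2) = 1/(192**2) = 1/36864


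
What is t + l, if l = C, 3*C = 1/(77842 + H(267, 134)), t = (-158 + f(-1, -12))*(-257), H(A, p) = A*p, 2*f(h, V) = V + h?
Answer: 14410367791/340860 ≈ 42277.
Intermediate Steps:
f(h, V) = V/2 + h/2 (f(h, V) = (V + h)/2 = V/2 + h/2)
t = 84553/2 (t = (-158 + ((1/2)*(-12) + (1/2)*(-1)))*(-257) = (-158 + (-6 - 1/2))*(-257) = (-158 - 13/2)*(-257) = -329/2*(-257) = 84553/2 ≈ 42277.)
C = 1/340860 (C = 1/(3*(77842 + 267*134)) = 1/(3*(77842 + 35778)) = (1/3)/113620 = (1/3)*(1/113620) = 1/340860 ≈ 2.9338e-6)
l = 1/340860 ≈ 2.9338e-6
t + l = 84553/2 + 1/340860 = 14410367791/340860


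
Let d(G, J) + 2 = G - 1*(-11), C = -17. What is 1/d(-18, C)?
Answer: -⅑ ≈ -0.11111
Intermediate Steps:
d(G, J) = 9 + G (d(G, J) = -2 + (G - 1*(-11)) = -2 + (G + 11) = -2 + (11 + G) = 9 + G)
1/d(-18, C) = 1/(9 - 18) = 1/(-9) = -⅑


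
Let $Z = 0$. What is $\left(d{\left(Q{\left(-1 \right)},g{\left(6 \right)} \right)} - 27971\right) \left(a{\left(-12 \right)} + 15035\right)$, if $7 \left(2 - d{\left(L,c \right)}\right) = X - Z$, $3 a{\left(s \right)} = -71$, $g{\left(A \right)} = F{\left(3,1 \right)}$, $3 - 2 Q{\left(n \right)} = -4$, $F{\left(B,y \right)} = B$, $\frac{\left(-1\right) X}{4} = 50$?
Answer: $- \frac{8807884822}{21} \approx -4.1942 \cdot 10^{8}$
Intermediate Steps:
$X = -200$ ($X = \left(-4\right) 50 = -200$)
$Q{\left(n \right)} = \frac{7}{2}$ ($Q{\left(n \right)} = \frac{3}{2} - -2 = \frac{3}{2} + 2 = \frac{7}{2}$)
$g{\left(A \right)} = 3$
$a{\left(s \right)} = - \frac{71}{3}$ ($a{\left(s \right)} = \frac{1}{3} \left(-71\right) = - \frac{71}{3}$)
$d{\left(L,c \right)} = \frac{214}{7}$ ($d{\left(L,c \right)} = 2 - \frac{-200 - 0}{7} = 2 - \frac{-200 + 0}{7} = 2 - - \frac{200}{7} = 2 + \frac{200}{7} = \frac{214}{7}$)
$\left(d{\left(Q{\left(-1 \right)},g{\left(6 \right)} \right)} - 27971\right) \left(a{\left(-12 \right)} + 15035\right) = \left(\frac{214}{7} - 27971\right) \left(- \frac{71}{3} + 15035\right) = \left(- \frac{195583}{7}\right) \frac{45034}{3} = - \frac{8807884822}{21}$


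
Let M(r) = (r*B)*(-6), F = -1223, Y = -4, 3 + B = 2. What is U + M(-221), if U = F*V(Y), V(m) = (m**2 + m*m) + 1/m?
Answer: -160625/4 ≈ -40156.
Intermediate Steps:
B = -1 (B = -3 + 2 = -1)
V(m) = 1/m + 2*m**2 (V(m) = (m**2 + m**2) + 1/m = 2*m**2 + 1/m = 1/m + 2*m**2)
M(r) = 6*r (M(r) = (r*(-1))*(-6) = -r*(-6) = 6*r)
U = -155321/4 (U = -1223*(1 + 2*(-4)**3)/(-4) = -(-1223)*(1 + 2*(-64))/4 = -(-1223)*(1 - 128)/4 = -(-1223)*(-127)/4 = -1223*127/4 = -155321/4 ≈ -38830.)
U + M(-221) = -155321/4 + 6*(-221) = -155321/4 - 1326 = -160625/4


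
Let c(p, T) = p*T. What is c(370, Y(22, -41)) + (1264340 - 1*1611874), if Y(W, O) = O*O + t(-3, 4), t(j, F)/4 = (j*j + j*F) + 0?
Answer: 269996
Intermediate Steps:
t(j, F) = 4*j² + 4*F*j (t(j, F) = 4*((j*j + j*F) + 0) = 4*((j² + F*j) + 0) = 4*(j² + F*j) = 4*j² + 4*F*j)
Y(W, O) = -12 + O² (Y(W, O) = O*O + 4*(-3)*(4 - 3) = O² + 4*(-3)*1 = O² - 12 = -12 + O²)
c(p, T) = T*p
c(370, Y(22, -41)) + (1264340 - 1*1611874) = (-12 + (-41)²)*370 + (1264340 - 1*1611874) = (-12 + 1681)*370 + (1264340 - 1611874) = 1669*370 - 347534 = 617530 - 347534 = 269996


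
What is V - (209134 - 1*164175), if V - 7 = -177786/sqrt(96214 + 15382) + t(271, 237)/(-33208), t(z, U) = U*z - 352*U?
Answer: -1492746819/33208 - 88893*sqrt(27899)/27899 ≈ -45484.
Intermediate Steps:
t(z, U) = -352*U + U*z
V = 251653/33208 - 88893*sqrt(27899)/27899 (V = 7 + (-177786/sqrt(96214 + 15382) + (237*(-352 + 271))/(-33208)) = 7 + (-177786*sqrt(27899)/55798 + (237*(-81))*(-1/33208)) = 7 + (-177786*sqrt(27899)/55798 - 19197*(-1/33208)) = 7 + (-88893*sqrt(27899)/27899 + 19197/33208) = 7 + (19197/33208 - 88893*sqrt(27899)/27899) = 251653/33208 - 88893*sqrt(27899)/27899 ≈ -524.62)
V - (209134 - 1*164175) = (251653/33208 - 88893*sqrt(27899)/27899) - (209134 - 1*164175) = (251653/33208 - 88893*sqrt(27899)/27899) - (209134 - 164175) = (251653/33208 - 88893*sqrt(27899)/27899) - 1*44959 = (251653/33208 - 88893*sqrt(27899)/27899) - 44959 = -1492746819/33208 - 88893*sqrt(27899)/27899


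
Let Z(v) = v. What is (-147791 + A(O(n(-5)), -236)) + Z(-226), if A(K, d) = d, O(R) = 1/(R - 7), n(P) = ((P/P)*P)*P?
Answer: -148253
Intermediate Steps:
n(P) = P**2 (n(P) = (1*P)*P = P*P = P**2)
O(R) = 1/(-7 + R)
(-147791 + A(O(n(-5)), -236)) + Z(-226) = (-147791 - 236) - 226 = -148027 - 226 = -148253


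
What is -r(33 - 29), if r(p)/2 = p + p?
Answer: -16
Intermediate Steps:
r(p) = 4*p (r(p) = 2*(p + p) = 2*(2*p) = 4*p)
-r(33 - 29) = -4*(33 - 29) = -4*4 = -1*16 = -16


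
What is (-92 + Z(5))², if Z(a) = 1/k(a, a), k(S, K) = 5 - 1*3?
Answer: 33489/4 ≈ 8372.3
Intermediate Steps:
k(S, K) = 2 (k(S, K) = 5 - 3 = 2)
Z(a) = ½ (Z(a) = 1/2 = ½)
(-92 + Z(5))² = (-92 + ½)² = (-183/2)² = 33489/4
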